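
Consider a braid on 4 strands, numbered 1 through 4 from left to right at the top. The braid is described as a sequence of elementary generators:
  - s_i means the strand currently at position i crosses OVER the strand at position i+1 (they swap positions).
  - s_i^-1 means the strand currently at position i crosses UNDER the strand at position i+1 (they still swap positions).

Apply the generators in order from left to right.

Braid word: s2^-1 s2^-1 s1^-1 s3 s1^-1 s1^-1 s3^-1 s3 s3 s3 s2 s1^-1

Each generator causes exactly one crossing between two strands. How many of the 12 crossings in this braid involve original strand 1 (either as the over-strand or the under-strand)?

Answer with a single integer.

Answer: 4

Derivation:
Gen 1: crossing 2x3. Involves strand 1? no. Count so far: 0
Gen 2: crossing 3x2. Involves strand 1? no. Count so far: 0
Gen 3: crossing 1x2. Involves strand 1? yes. Count so far: 1
Gen 4: crossing 3x4. Involves strand 1? no. Count so far: 1
Gen 5: crossing 2x1. Involves strand 1? yes. Count so far: 2
Gen 6: crossing 1x2. Involves strand 1? yes. Count so far: 3
Gen 7: crossing 4x3. Involves strand 1? no. Count so far: 3
Gen 8: crossing 3x4. Involves strand 1? no. Count so far: 3
Gen 9: crossing 4x3. Involves strand 1? no. Count so far: 3
Gen 10: crossing 3x4. Involves strand 1? no. Count so far: 3
Gen 11: crossing 1x4. Involves strand 1? yes. Count so far: 4
Gen 12: crossing 2x4. Involves strand 1? no. Count so far: 4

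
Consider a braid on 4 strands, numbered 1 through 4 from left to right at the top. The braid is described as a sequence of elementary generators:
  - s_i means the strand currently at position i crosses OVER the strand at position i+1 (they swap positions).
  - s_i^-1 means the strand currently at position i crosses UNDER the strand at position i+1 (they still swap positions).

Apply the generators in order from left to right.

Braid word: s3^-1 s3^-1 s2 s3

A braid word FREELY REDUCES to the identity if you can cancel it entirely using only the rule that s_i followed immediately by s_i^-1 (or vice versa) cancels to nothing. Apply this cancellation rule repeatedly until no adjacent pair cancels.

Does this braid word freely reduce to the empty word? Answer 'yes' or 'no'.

Gen 1 (s3^-1): push. Stack: [s3^-1]
Gen 2 (s3^-1): push. Stack: [s3^-1 s3^-1]
Gen 3 (s2): push. Stack: [s3^-1 s3^-1 s2]
Gen 4 (s3): push. Stack: [s3^-1 s3^-1 s2 s3]
Reduced word: s3^-1 s3^-1 s2 s3

Answer: no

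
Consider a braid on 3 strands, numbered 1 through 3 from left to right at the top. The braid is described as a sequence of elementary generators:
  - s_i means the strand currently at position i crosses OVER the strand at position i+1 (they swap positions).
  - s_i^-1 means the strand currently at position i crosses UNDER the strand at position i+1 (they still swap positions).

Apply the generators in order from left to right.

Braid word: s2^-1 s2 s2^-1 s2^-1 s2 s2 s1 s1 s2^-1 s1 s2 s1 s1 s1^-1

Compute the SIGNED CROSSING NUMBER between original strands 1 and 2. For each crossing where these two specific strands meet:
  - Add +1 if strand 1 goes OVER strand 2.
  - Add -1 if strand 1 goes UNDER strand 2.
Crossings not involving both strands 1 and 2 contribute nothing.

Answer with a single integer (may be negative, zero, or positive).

Gen 1: crossing 2x3. Both 1&2? no. Sum: 0
Gen 2: crossing 3x2. Both 1&2? no. Sum: 0
Gen 3: crossing 2x3. Both 1&2? no. Sum: 0
Gen 4: crossing 3x2. Both 1&2? no. Sum: 0
Gen 5: crossing 2x3. Both 1&2? no. Sum: 0
Gen 6: crossing 3x2. Both 1&2? no. Sum: 0
Gen 7: 1 over 2. Both 1&2? yes. Contrib: +1. Sum: 1
Gen 8: 2 over 1. Both 1&2? yes. Contrib: -1. Sum: 0
Gen 9: crossing 2x3. Both 1&2? no. Sum: 0
Gen 10: crossing 1x3. Both 1&2? no. Sum: 0
Gen 11: 1 over 2. Both 1&2? yes. Contrib: +1. Sum: 1
Gen 12: crossing 3x2. Both 1&2? no. Sum: 1
Gen 13: crossing 2x3. Both 1&2? no. Sum: 1
Gen 14: crossing 3x2. Both 1&2? no. Sum: 1

Answer: 1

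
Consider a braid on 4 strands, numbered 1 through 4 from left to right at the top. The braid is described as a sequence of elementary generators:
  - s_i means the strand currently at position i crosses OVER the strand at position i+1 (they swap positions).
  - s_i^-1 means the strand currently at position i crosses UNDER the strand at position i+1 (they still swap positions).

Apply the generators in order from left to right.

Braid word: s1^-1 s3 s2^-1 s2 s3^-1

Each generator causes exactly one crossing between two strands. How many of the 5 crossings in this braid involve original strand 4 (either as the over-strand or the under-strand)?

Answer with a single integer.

Gen 1: crossing 1x2. Involves strand 4? no. Count so far: 0
Gen 2: crossing 3x4. Involves strand 4? yes. Count so far: 1
Gen 3: crossing 1x4. Involves strand 4? yes. Count so far: 2
Gen 4: crossing 4x1. Involves strand 4? yes. Count so far: 3
Gen 5: crossing 4x3. Involves strand 4? yes. Count so far: 4

Answer: 4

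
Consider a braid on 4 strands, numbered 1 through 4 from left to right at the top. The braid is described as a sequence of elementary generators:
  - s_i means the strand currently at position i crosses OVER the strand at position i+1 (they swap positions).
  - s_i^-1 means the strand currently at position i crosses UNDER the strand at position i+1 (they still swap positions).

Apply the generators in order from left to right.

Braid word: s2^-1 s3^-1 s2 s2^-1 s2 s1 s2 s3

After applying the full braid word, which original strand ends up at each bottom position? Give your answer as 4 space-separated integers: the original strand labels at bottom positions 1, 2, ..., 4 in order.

Answer: 4 3 2 1

Derivation:
Gen 1 (s2^-1): strand 2 crosses under strand 3. Perm now: [1 3 2 4]
Gen 2 (s3^-1): strand 2 crosses under strand 4. Perm now: [1 3 4 2]
Gen 3 (s2): strand 3 crosses over strand 4. Perm now: [1 4 3 2]
Gen 4 (s2^-1): strand 4 crosses under strand 3. Perm now: [1 3 4 2]
Gen 5 (s2): strand 3 crosses over strand 4. Perm now: [1 4 3 2]
Gen 6 (s1): strand 1 crosses over strand 4. Perm now: [4 1 3 2]
Gen 7 (s2): strand 1 crosses over strand 3. Perm now: [4 3 1 2]
Gen 8 (s3): strand 1 crosses over strand 2. Perm now: [4 3 2 1]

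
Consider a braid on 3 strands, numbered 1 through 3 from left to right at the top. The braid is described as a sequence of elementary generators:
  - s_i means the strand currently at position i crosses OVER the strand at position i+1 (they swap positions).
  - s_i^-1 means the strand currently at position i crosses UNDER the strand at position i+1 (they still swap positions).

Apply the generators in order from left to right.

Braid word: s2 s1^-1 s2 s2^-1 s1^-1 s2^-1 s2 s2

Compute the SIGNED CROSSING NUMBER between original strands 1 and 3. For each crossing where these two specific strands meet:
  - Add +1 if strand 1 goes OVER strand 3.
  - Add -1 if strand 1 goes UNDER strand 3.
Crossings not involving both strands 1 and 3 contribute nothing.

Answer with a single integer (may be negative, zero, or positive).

Gen 1: crossing 2x3. Both 1&3? no. Sum: 0
Gen 2: 1 under 3. Both 1&3? yes. Contrib: -1. Sum: -1
Gen 3: crossing 1x2. Both 1&3? no. Sum: -1
Gen 4: crossing 2x1. Both 1&3? no. Sum: -1
Gen 5: 3 under 1. Both 1&3? yes. Contrib: +1. Sum: 0
Gen 6: crossing 3x2. Both 1&3? no. Sum: 0
Gen 7: crossing 2x3. Both 1&3? no. Sum: 0
Gen 8: crossing 3x2. Both 1&3? no. Sum: 0

Answer: 0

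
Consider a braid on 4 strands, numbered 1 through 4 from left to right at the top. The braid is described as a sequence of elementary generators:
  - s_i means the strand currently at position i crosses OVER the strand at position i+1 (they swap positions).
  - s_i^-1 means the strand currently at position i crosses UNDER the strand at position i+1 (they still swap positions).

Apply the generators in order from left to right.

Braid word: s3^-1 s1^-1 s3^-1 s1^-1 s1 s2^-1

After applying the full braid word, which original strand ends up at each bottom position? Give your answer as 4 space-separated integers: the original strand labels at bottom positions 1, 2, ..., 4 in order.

Gen 1 (s3^-1): strand 3 crosses under strand 4. Perm now: [1 2 4 3]
Gen 2 (s1^-1): strand 1 crosses under strand 2. Perm now: [2 1 4 3]
Gen 3 (s3^-1): strand 4 crosses under strand 3. Perm now: [2 1 3 4]
Gen 4 (s1^-1): strand 2 crosses under strand 1. Perm now: [1 2 3 4]
Gen 5 (s1): strand 1 crosses over strand 2. Perm now: [2 1 3 4]
Gen 6 (s2^-1): strand 1 crosses under strand 3. Perm now: [2 3 1 4]

Answer: 2 3 1 4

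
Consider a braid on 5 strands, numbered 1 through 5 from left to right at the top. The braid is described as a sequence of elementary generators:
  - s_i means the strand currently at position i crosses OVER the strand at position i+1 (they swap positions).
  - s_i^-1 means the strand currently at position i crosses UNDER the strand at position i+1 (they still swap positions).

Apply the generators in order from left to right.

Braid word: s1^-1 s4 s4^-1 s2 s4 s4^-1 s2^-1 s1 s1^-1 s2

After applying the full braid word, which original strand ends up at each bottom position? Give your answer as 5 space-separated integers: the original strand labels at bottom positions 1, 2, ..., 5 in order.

Gen 1 (s1^-1): strand 1 crosses under strand 2. Perm now: [2 1 3 4 5]
Gen 2 (s4): strand 4 crosses over strand 5. Perm now: [2 1 3 5 4]
Gen 3 (s4^-1): strand 5 crosses under strand 4. Perm now: [2 1 3 4 5]
Gen 4 (s2): strand 1 crosses over strand 3. Perm now: [2 3 1 4 5]
Gen 5 (s4): strand 4 crosses over strand 5. Perm now: [2 3 1 5 4]
Gen 6 (s4^-1): strand 5 crosses under strand 4. Perm now: [2 3 1 4 5]
Gen 7 (s2^-1): strand 3 crosses under strand 1. Perm now: [2 1 3 4 5]
Gen 8 (s1): strand 2 crosses over strand 1. Perm now: [1 2 3 4 5]
Gen 9 (s1^-1): strand 1 crosses under strand 2. Perm now: [2 1 3 4 5]
Gen 10 (s2): strand 1 crosses over strand 3. Perm now: [2 3 1 4 5]

Answer: 2 3 1 4 5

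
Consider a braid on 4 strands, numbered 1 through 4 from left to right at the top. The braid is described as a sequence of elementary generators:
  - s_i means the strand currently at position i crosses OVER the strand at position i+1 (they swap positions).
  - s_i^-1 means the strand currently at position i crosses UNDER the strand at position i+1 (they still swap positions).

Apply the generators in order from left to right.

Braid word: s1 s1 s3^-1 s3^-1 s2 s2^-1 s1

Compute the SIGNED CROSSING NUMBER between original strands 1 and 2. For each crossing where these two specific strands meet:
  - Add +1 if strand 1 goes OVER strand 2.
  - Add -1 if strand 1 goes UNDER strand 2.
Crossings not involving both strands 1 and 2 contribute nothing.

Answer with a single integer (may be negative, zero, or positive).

Gen 1: 1 over 2. Both 1&2? yes. Contrib: +1. Sum: 1
Gen 2: 2 over 1. Both 1&2? yes. Contrib: -1. Sum: 0
Gen 3: crossing 3x4. Both 1&2? no. Sum: 0
Gen 4: crossing 4x3. Both 1&2? no. Sum: 0
Gen 5: crossing 2x3. Both 1&2? no. Sum: 0
Gen 6: crossing 3x2. Both 1&2? no. Sum: 0
Gen 7: 1 over 2. Both 1&2? yes. Contrib: +1. Sum: 1

Answer: 1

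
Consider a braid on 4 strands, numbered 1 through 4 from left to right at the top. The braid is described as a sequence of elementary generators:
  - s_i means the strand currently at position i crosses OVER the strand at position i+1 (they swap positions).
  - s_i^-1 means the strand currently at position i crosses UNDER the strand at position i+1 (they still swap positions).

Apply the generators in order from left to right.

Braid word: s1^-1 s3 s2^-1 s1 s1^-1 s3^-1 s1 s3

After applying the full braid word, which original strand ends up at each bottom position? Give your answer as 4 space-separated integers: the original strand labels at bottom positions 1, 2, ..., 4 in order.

Answer: 4 2 1 3

Derivation:
Gen 1 (s1^-1): strand 1 crosses under strand 2. Perm now: [2 1 3 4]
Gen 2 (s3): strand 3 crosses over strand 4. Perm now: [2 1 4 3]
Gen 3 (s2^-1): strand 1 crosses under strand 4. Perm now: [2 4 1 3]
Gen 4 (s1): strand 2 crosses over strand 4. Perm now: [4 2 1 3]
Gen 5 (s1^-1): strand 4 crosses under strand 2. Perm now: [2 4 1 3]
Gen 6 (s3^-1): strand 1 crosses under strand 3. Perm now: [2 4 3 1]
Gen 7 (s1): strand 2 crosses over strand 4. Perm now: [4 2 3 1]
Gen 8 (s3): strand 3 crosses over strand 1. Perm now: [4 2 1 3]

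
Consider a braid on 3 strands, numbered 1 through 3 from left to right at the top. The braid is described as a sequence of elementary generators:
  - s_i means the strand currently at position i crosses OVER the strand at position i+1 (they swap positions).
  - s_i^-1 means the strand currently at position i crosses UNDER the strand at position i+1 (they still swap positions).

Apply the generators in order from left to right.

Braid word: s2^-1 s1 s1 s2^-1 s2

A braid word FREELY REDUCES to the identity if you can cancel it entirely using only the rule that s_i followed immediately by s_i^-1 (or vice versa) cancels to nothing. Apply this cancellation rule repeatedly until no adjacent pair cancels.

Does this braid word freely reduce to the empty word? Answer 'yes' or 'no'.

Gen 1 (s2^-1): push. Stack: [s2^-1]
Gen 2 (s1): push. Stack: [s2^-1 s1]
Gen 3 (s1): push. Stack: [s2^-1 s1 s1]
Gen 4 (s2^-1): push. Stack: [s2^-1 s1 s1 s2^-1]
Gen 5 (s2): cancels prior s2^-1. Stack: [s2^-1 s1 s1]
Reduced word: s2^-1 s1 s1

Answer: no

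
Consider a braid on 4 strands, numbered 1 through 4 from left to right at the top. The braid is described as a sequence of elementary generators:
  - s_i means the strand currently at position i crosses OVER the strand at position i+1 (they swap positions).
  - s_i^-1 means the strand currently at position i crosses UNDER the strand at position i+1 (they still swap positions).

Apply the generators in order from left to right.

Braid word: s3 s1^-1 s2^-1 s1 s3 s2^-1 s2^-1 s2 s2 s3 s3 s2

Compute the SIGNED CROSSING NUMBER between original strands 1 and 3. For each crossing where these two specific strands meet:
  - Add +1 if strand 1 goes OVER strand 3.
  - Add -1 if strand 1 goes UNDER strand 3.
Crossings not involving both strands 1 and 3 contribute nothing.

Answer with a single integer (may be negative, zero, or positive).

Answer: 1

Derivation:
Gen 1: crossing 3x4. Both 1&3? no. Sum: 0
Gen 2: crossing 1x2. Both 1&3? no. Sum: 0
Gen 3: crossing 1x4. Both 1&3? no. Sum: 0
Gen 4: crossing 2x4. Both 1&3? no. Sum: 0
Gen 5: 1 over 3. Both 1&3? yes. Contrib: +1. Sum: 1
Gen 6: crossing 2x3. Both 1&3? no. Sum: 1
Gen 7: crossing 3x2. Both 1&3? no. Sum: 1
Gen 8: crossing 2x3. Both 1&3? no. Sum: 1
Gen 9: crossing 3x2. Both 1&3? no. Sum: 1
Gen 10: 3 over 1. Both 1&3? yes. Contrib: -1. Sum: 0
Gen 11: 1 over 3. Both 1&3? yes. Contrib: +1. Sum: 1
Gen 12: crossing 2x3. Both 1&3? no. Sum: 1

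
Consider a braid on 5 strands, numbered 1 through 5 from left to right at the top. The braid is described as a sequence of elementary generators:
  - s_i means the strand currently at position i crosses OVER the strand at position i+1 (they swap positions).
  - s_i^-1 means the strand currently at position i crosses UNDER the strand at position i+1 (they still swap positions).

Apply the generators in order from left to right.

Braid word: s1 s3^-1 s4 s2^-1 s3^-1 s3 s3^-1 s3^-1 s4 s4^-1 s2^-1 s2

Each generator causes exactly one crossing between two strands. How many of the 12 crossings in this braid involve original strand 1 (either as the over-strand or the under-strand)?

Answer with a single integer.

Gen 1: crossing 1x2. Involves strand 1? yes. Count so far: 1
Gen 2: crossing 3x4. Involves strand 1? no. Count so far: 1
Gen 3: crossing 3x5. Involves strand 1? no. Count so far: 1
Gen 4: crossing 1x4. Involves strand 1? yes. Count so far: 2
Gen 5: crossing 1x5. Involves strand 1? yes. Count so far: 3
Gen 6: crossing 5x1. Involves strand 1? yes. Count so far: 4
Gen 7: crossing 1x5. Involves strand 1? yes. Count so far: 5
Gen 8: crossing 5x1. Involves strand 1? yes. Count so far: 6
Gen 9: crossing 5x3. Involves strand 1? no. Count so far: 6
Gen 10: crossing 3x5. Involves strand 1? no. Count so far: 6
Gen 11: crossing 4x1. Involves strand 1? yes. Count so far: 7
Gen 12: crossing 1x4. Involves strand 1? yes. Count so far: 8

Answer: 8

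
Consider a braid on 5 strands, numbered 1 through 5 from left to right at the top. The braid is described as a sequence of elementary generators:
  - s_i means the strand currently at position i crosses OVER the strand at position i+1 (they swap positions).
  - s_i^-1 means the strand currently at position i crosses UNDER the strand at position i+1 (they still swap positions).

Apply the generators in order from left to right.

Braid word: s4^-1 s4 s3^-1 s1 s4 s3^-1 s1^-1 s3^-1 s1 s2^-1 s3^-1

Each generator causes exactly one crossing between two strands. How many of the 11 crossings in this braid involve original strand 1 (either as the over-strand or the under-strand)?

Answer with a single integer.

Answer: 5

Derivation:
Gen 1: crossing 4x5. Involves strand 1? no. Count so far: 0
Gen 2: crossing 5x4. Involves strand 1? no. Count so far: 0
Gen 3: crossing 3x4. Involves strand 1? no. Count so far: 0
Gen 4: crossing 1x2. Involves strand 1? yes. Count so far: 1
Gen 5: crossing 3x5. Involves strand 1? no. Count so far: 1
Gen 6: crossing 4x5. Involves strand 1? no. Count so far: 1
Gen 7: crossing 2x1. Involves strand 1? yes. Count so far: 2
Gen 8: crossing 5x4. Involves strand 1? no. Count so far: 2
Gen 9: crossing 1x2. Involves strand 1? yes. Count so far: 3
Gen 10: crossing 1x4. Involves strand 1? yes. Count so far: 4
Gen 11: crossing 1x5. Involves strand 1? yes. Count so far: 5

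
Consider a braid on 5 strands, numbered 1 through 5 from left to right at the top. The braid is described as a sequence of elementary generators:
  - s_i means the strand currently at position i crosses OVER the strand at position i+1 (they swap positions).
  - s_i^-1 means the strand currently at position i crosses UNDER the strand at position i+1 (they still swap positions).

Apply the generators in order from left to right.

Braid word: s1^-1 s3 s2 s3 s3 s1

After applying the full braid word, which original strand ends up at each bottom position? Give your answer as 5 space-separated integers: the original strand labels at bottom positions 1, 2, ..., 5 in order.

Answer: 4 2 1 3 5

Derivation:
Gen 1 (s1^-1): strand 1 crosses under strand 2. Perm now: [2 1 3 4 5]
Gen 2 (s3): strand 3 crosses over strand 4. Perm now: [2 1 4 3 5]
Gen 3 (s2): strand 1 crosses over strand 4. Perm now: [2 4 1 3 5]
Gen 4 (s3): strand 1 crosses over strand 3. Perm now: [2 4 3 1 5]
Gen 5 (s3): strand 3 crosses over strand 1. Perm now: [2 4 1 3 5]
Gen 6 (s1): strand 2 crosses over strand 4. Perm now: [4 2 1 3 5]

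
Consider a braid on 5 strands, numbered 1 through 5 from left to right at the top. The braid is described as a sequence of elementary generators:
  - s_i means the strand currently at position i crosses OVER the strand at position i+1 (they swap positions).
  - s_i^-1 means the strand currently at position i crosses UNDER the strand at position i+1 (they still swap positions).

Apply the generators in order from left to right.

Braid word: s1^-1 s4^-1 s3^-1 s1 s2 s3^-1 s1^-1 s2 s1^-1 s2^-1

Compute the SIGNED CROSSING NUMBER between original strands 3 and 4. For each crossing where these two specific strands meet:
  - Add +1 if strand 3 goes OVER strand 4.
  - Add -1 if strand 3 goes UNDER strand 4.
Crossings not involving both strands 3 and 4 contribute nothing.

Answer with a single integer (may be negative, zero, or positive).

Gen 1: crossing 1x2. Both 3&4? no. Sum: 0
Gen 2: crossing 4x5. Both 3&4? no. Sum: 0
Gen 3: crossing 3x5. Both 3&4? no. Sum: 0
Gen 4: crossing 2x1. Both 3&4? no. Sum: 0
Gen 5: crossing 2x5. Both 3&4? no. Sum: 0
Gen 6: crossing 2x3. Both 3&4? no. Sum: 0
Gen 7: crossing 1x5. Both 3&4? no. Sum: 0
Gen 8: crossing 1x3. Both 3&4? no. Sum: 0
Gen 9: crossing 5x3. Both 3&4? no. Sum: 0
Gen 10: crossing 5x1. Both 3&4? no. Sum: 0

Answer: 0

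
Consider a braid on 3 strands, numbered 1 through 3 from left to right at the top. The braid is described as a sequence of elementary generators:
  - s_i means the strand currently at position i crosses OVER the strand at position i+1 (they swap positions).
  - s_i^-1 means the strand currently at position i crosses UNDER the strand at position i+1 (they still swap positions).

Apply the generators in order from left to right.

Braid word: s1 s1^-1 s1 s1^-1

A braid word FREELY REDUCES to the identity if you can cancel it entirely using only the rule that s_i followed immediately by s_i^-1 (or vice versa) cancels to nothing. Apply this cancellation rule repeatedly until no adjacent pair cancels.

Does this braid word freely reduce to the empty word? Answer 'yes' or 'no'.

Answer: yes

Derivation:
Gen 1 (s1): push. Stack: [s1]
Gen 2 (s1^-1): cancels prior s1. Stack: []
Gen 3 (s1): push. Stack: [s1]
Gen 4 (s1^-1): cancels prior s1. Stack: []
Reduced word: (empty)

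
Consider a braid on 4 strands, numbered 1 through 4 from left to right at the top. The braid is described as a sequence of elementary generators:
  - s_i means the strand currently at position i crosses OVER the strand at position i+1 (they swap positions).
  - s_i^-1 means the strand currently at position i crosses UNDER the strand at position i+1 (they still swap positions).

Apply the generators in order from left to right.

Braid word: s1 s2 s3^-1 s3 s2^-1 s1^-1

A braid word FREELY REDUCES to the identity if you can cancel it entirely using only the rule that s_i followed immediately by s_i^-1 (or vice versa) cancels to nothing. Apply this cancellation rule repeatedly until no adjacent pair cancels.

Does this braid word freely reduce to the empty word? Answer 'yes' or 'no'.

Answer: yes

Derivation:
Gen 1 (s1): push. Stack: [s1]
Gen 2 (s2): push. Stack: [s1 s2]
Gen 3 (s3^-1): push. Stack: [s1 s2 s3^-1]
Gen 4 (s3): cancels prior s3^-1. Stack: [s1 s2]
Gen 5 (s2^-1): cancels prior s2. Stack: [s1]
Gen 6 (s1^-1): cancels prior s1. Stack: []
Reduced word: (empty)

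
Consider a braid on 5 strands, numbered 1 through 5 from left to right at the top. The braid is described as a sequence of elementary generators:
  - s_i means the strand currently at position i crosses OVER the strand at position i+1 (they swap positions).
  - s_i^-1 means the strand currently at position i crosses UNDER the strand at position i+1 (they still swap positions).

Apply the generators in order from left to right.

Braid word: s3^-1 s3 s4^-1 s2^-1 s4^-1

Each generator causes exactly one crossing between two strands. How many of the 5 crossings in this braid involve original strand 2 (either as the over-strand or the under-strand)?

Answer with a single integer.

Gen 1: crossing 3x4. Involves strand 2? no. Count so far: 0
Gen 2: crossing 4x3. Involves strand 2? no. Count so far: 0
Gen 3: crossing 4x5. Involves strand 2? no. Count so far: 0
Gen 4: crossing 2x3. Involves strand 2? yes. Count so far: 1
Gen 5: crossing 5x4. Involves strand 2? no. Count so far: 1

Answer: 1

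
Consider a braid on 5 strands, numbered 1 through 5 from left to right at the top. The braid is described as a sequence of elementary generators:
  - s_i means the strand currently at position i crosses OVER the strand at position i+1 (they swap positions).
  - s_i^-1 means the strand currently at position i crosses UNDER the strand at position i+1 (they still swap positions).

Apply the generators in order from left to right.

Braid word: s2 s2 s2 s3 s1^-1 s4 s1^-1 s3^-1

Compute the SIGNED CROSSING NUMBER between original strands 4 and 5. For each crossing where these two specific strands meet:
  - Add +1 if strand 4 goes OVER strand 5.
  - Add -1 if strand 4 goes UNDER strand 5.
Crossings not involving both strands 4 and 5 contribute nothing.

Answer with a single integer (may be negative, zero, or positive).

Gen 1: crossing 2x3. Both 4&5? no. Sum: 0
Gen 2: crossing 3x2. Both 4&5? no. Sum: 0
Gen 3: crossing 2x3. Both 4&5? no. Sum: 0
Gen 4: crossing 2x4. Both 4&5? no. Sum: 0
Gen 5: crossing 1x3. Both 4&5? no. Sum: 0
Gen 6: crossing 2x5. Both 4&5? no. Sum: 0
Gen 7: crossing 3x1. Both 4&5? no. Sum: 0
Gen 8: 4 under 5. Both 4&5? yes. Contrib: -1. Sum: -1

Answer: -1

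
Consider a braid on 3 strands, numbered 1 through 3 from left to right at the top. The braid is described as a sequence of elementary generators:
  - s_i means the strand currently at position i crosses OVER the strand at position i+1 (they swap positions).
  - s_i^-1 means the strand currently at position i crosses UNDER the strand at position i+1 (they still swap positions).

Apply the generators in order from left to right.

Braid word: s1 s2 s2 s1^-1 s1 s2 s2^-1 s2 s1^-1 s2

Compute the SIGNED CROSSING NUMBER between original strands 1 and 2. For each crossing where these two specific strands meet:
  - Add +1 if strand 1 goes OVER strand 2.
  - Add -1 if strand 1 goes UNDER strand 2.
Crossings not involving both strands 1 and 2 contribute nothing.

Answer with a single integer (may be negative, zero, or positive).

Answer: 2

Derivation:
Gen 1: 1 over 2. Both 1&2? yes. Contrib: +1. Sum: 1
Gen 2: crossing 1x3. Both 1&2? no. Sum: 1
Gen 3: crossing 3x1. Both 1&2? no. Sum: 1
Gen 4: 2 under 1. Both 1&2? yes. Contrib: +1. Sum: 2
Gen 5: 1 over 2. Both 1&2? yes. Contrib: +1. Sum: 3
Gen 6: crossing 1x3. Both 1&2? no. Sum: 3
Gen 7: crossing 3x1. Both 1&2? no. Sum: 3
Gen 8: crossing 1x3. Both 1&2? no. Sum: 3
Gen 9: crossing 2x3. Both 1&2? no. Sum: 3
Gen 10: 2 over 1. Both 1&2? yes. Contrib: -1. Sum: 2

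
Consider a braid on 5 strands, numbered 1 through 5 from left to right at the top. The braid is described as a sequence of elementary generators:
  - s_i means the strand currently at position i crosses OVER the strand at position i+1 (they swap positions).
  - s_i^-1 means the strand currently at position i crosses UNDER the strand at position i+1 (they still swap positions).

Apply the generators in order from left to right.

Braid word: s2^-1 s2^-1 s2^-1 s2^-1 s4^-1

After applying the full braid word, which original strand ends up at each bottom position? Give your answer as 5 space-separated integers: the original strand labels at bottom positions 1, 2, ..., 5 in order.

Answer: 1 2 3 5 4

Derivation:
Gen 1 (s2^-1): strand 2 crosses under strand 3. Perm now: [1 3 2 4 5]
Gen 2 (s2^-1): strand 3 crosses under strand 2. Perm now: [1 2 3 4 5]
Gen 3 (s2^-1): strand 2 crosses under strand 3. Perm now: [1 3 2 4 5]
Gen 4 (s2^-1): strand 3 crosses under strand 2. Perm now: [1 2 3 4 5]
Gen 5 (s4^-1): strand 4 crosses under strand 5. Perm now: [1 2 3 5 4]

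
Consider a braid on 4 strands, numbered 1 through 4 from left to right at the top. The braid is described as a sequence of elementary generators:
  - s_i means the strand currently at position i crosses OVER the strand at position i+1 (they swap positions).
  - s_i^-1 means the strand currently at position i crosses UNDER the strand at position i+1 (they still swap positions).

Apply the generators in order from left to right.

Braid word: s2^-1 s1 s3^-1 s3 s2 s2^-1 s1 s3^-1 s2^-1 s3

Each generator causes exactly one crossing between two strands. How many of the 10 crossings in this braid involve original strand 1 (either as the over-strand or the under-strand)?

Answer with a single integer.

Gen 1: crossing 2x3. Involves strand 1? no. Count so far: 0
Gen 2: crossing 1x3. Involves strand 1? yes. Count so far: 1
Gen 3: crossing 2x4. Involves strand 1? no. Count so far: 1
Gen 4: crossing 4x2. Involves strand 1? no. Count so far: 1
Gen 5: crossing 1x2. Involves strand 1? yes. Count so far: 2
Gen 6: crossing 2x1. Involves strand 1? yes. Count so far: 3
Gen 7: crossing 3x1. Involves strand 1? yes. Count so far: 4
Gen 8: crossing 2x4. Involves strand 1? no. Count so far: 4
Gen 9: crossing 3x4. Involves strand 1? no. Count so far: 4
Gen 10: crossing 3x2. Involves strand 1? no. Count so far: 4

Answer: 4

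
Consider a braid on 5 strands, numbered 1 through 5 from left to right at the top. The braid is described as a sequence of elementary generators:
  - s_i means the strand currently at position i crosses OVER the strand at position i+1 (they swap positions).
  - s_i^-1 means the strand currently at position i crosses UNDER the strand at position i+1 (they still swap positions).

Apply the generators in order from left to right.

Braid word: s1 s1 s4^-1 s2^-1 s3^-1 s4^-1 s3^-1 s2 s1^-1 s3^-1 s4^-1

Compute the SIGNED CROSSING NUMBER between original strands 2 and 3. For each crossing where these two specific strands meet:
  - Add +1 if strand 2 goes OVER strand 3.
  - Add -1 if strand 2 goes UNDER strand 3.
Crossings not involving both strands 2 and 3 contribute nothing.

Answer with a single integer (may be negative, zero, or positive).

Answer: 0

Derivation:
Gen 1: crossing 1x2. Both 2&3? no. Sum: 0
Gen 2: crossing 2x1. Both 2&3? no. Sum: 0
Gen 3: crossing 4x5. Both 2&3? no. Sum: 0
Gen 4: 2 under 3. Both 2&3? yes. Contrib: -1. Sum: -1
Gen 5: crossing 2x5. Both 2&3? no. Sum: -1
Gen 6: crossing 2x4. Both 2&3? no. Sum: -1
Gen 7: crossing 5x4. Both 2&3? no. Sum: -1
Gen 8: crossing 3x4. Both 2&3? no. Sum: -1
Gen 9: crossing 1x4. Both 2&3? no. Sum: -1
Gen 10: crossing 3x5. Both 2&3? no. Sum: -1
Gen 11: 3 under 2. Both 2&3? yes. Contrib: +1. Sum: 0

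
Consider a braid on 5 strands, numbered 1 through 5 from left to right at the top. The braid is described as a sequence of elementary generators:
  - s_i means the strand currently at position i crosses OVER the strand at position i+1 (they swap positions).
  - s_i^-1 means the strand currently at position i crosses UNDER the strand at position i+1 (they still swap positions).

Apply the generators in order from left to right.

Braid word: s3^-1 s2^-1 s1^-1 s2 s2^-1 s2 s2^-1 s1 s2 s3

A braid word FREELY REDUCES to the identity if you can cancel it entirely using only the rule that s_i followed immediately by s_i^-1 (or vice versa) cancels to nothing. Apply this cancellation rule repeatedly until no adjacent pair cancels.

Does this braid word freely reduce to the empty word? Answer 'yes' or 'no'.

Answer: yes

Derivation:
Gen 1 (s3^-1): push. Stack: [s3^-1]
Gen 2 (s2^-1): push. Stack: [s3^-1 s2^-1]
Gen 3 (s1^-1): push. Stack: [s3^-1 s2^-1 s1^-1]
Gen 4 (s2): push. Stack: [s3^-1 s2^-1 s1^-1 s2]
Gen 5 (s2^-1): cancels prior s2. Stack: [s3^-1 s2^-1 s1^-1]
Gen 6 (s2): push. Stack: [s3^-1 s2^-1 s1^-1 s2]
Gen 7 (s2^-1): cancels prior s2. Stack: [s3^-1 s2^-1 s1^-1]
Gen 8 (s1): cancels prior s1^-1. Stack: [s3^-1 s2^-1]
Gen 9 (s2): cancels prior s2^-1. Stack: [s3^-1]
Gen 10 (s3): cancels prior s3^-1. Stack: []
Reduced word: (empty)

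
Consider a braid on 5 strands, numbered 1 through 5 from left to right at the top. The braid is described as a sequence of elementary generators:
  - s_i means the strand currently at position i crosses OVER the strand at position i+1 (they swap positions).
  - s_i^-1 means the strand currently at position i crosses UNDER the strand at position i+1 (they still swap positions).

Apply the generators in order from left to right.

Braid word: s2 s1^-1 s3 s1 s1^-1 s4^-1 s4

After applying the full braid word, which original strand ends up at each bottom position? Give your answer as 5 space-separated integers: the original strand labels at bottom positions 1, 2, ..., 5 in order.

Gen 1 (s2): strand 2 crosses over strand 3. Perm now: [1 3 2 4 5]
Gen 2 (s1^-1): strand 1 crosses under strand 3. Perm now: [3 1 2 4 5]
Gen 3 (s3): strand 2 crosses over strand 4. Perm now: [3 1 4 2 5]
Gen 4 (s1): strand 3 crosses over strand 1. Perm now: [1 3 4 2 5]
Gen 5 (s1^-1): strand 1 crosses under strand 3. Perm now: [3 1 4 2 5]
Gen 6 (s4^-1): strand 2 crosses under strand 5. Perm now: [3 1 4 5 2]
Gen 7 (s4): strand 5 crosses over strand 2. Perm now: [3 1 4 2 5]

Answer: 3 1 4 2 5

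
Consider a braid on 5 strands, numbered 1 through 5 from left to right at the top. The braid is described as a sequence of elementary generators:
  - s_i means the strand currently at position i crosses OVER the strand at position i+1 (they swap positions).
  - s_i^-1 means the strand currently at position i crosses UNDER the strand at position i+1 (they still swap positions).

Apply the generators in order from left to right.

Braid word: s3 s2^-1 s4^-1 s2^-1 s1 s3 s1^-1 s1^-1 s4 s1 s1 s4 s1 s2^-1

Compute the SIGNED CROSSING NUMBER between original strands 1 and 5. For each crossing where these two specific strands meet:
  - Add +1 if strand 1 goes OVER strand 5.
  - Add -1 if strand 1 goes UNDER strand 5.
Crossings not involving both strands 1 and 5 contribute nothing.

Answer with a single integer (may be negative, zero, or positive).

Gen 1: crossing 3x4. Both 1&5? no. Sum: 0
Gen 2: crossing 2x4. Both 1&5? no. Sum: 0
Gen 3: crossing 3x5. Both 1&5? no. Sum: 0
Gen 4: crossing 4x2. Both 1&5? no. Sum: 0
Gen 5: crossing 1x2. Both 1&5? no. Sum: 0
Gen 6: crossing 4x5. Both 1&5? no. Sum: 0
Gen 7: crossing 2x1. Both 1&5? no. Sum: 0
Gen 8: crossing 1x2. Both 1&5? no. Sum: 0
Gen 9: crossing 4x3. Both 1&5? no. Sum: 0
Gen 10: crossing 2x1. Both 1&5? no. Sum: 0
Gen 11: crossing 1x2. Both 1&5? no. Sum: 0
Gen 12: crossing 3x4. Both 1&5? no. Sum: 0
Gen 13: crossing 2x1. Both 1&5? no. Sum: 0
Gen 14: crossing 2x5. Both 1&5? no. Sum: 0

Answer: 0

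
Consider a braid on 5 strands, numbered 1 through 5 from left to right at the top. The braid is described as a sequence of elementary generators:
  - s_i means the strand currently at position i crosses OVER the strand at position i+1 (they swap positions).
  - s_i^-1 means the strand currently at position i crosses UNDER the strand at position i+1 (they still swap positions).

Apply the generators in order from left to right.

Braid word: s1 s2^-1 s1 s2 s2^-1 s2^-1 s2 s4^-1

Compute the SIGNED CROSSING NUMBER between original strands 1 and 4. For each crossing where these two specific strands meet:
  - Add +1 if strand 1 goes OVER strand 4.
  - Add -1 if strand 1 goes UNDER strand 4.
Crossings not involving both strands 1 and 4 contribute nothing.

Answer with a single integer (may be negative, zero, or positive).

Gen 1: crossing 1x2. Both 1&4? no. Sum: 0
Gen 2: crossing 1x3. Both 1&4? no. Sum: 0
Gen 3: crossing 2x3. Both 1&4? no. Sum: 0
Gen 4: crossing 2x1. Both 1&4? no. Sum: 0
Gen 5: crossing 1x2. Both 1&4? no. Sum: 0
Gen 6: crossing 2x1. Both 1&4? no. Sum: 0
Gen 7: crossing 1x2. Both 1&4? no. Sum: 0
Gen 8: crossing 4x5. Both 1&4? no. Sum: 0

Answer: 0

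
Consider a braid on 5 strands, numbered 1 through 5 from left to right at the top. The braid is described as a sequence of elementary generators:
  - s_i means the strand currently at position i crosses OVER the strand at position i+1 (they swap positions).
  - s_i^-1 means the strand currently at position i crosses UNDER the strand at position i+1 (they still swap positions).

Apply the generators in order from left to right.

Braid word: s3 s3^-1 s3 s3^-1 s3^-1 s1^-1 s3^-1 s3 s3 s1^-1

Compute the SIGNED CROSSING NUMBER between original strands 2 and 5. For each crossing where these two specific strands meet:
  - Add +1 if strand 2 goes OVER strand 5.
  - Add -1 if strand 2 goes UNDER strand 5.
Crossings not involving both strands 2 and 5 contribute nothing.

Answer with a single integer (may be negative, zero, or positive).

Answer: 0

Derivation:
Gen 1: crossing 3x4. Both 2&5? no. Sum: 0
Gen 2: crossing 4x3. Both 2&5? no. Sum: 0
Gen 3: crossing 3x4. Both 2&5? no. Sum: 0
Gen 4: crossing 4x3. Both 2&5? no. Sum: 0
Gen 5: crossing 3x4. Both 2&5? no. Sum: 0
Gen 6: crossing 1x2. Both 2&5? no. Sum: 0
Gen 7: crossing 4x3. Both 2&5? no. Sum: 0
Gen 8: crossing 3x4. Both 2&5? no. Sum: 0
Gen 9: crossing 4x3. Both 2&5? no. Sum: 0
Gen 10: crossing 2x1. Both 2&5? no. Sum: 0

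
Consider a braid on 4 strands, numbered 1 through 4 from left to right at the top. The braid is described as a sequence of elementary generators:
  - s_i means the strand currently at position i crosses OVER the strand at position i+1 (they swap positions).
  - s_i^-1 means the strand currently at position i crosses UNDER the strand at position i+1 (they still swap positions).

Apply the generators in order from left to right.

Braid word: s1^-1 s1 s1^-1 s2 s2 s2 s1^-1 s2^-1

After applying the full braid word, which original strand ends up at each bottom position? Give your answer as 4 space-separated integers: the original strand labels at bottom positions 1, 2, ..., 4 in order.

Answer: 3 1 2 4

Derivation:
Gen 1 (s1^-1): strand 1 crosses under strand 2. Perm now: [2 1 3 4]
Gen 2 (s1): strand 2 crosses over strand 1. Perm now: [1 2 3 4]
Gen 3 (s1^-1): strand 1 crosses under strand 2. Perm now: [2 1 3 4]
Gen 4 (s2): strand 1 crosses over strand 3. Perm now: [2 3 1 4]
Gen 5 (s2): strand 3 crosses over strand 1. Perm now: [2 1 3 4]
Gen 6 (s2): strand 1 crosses over strand 3. Perm now: [2 3 1 4]
Gen 7 (s1^-1): strand 2 crosses under strand 3. Perm now: [3 2 1 4]
Gen 8 (s2^-1): strand 2 crosses under strand 1. Perm now: [3 1 2 4]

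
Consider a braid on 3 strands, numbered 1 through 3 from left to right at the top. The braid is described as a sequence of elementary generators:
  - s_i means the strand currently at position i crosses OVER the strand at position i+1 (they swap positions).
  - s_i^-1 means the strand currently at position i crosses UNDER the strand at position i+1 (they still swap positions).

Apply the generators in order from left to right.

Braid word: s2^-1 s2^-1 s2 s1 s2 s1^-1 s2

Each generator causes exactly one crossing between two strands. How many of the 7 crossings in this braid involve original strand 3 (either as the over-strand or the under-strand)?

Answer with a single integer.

Answer: 6

Derivation:
Gen 1: crossing 2x3. Involves strand 3? yes. Count so far: 1
Gen 2: crossing 3x2. Involves strand 3? yes. Count so far: 2
Gen 3: crossing 2x3. Involves strand 3? yes. Count so far: 3
Gen 4: crossing 1x3. Involves strand 3? yes. Count so far: 4
Gen 5: crossing 1x2. Involves strand 3? no. Count so far: 4
Gen 6: crossing 3x2. Involves strand 3? yes. Count so far: 5
Gen 7: crossing 3x1. Involves strand 3? yes. Count so far: 6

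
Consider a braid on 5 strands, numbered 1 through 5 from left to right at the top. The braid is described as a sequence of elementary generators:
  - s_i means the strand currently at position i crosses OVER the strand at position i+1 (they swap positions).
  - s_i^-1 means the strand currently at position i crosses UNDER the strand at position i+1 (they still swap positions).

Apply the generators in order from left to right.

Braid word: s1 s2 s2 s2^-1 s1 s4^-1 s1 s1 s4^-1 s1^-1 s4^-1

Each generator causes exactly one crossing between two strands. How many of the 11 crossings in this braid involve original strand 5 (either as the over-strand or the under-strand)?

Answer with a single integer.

Gen 1: crossing 1x2. Involves strand 5? no. Count so far: 0
Gen 2: crossing 1x3. Involves strand 5? no. Count so far: 0
Gen 3: crossing 3x1. Involves strand 5? no. Count so far: 0
Gen 4: crossing 1x3. Involves strand 5? no. Count so far: 0
Gen 5: crossing 2x3. Involves strand 5? no. Count so far: 0
Gen 6: crossing 4x5. Involves strand 5? yes. Count so far: 1
Gen 7: crossing 3x2. Involves strand 5? no. Count so far: 1
Gen 8: crossing 2x3. Involves strand 5? no. Count so far: 1
Gen 9: crossing 5x4. Involves strand 5? yes. Count so far: 2
Gen 10: crossing 3x2. Involves strand 5? no. Count so far: 2
Gen 11: crossing 4x5. Involves strand 5? yes. Count so far: 3

Answer: 3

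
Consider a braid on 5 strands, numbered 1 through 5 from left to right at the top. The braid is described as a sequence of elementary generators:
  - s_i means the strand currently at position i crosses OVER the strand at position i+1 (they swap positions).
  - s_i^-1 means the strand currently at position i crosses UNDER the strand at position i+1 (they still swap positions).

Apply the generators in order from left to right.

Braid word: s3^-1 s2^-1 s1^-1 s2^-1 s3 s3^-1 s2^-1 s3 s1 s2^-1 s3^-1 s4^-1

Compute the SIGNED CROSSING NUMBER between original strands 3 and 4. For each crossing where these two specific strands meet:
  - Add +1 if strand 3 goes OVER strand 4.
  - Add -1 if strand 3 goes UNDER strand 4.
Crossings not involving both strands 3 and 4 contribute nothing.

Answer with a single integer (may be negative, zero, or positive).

Gen 1: 3 under 4. Both 3&4? yes. Contrib: -1. Sum: -1
Gen 2: crossing 2x4. Both 3&4? no. Sum: -1
Gen 3: crossing 1x4. Both 3&4? no. Sum: -1
Gen 4: crossing 1x2. Both 3&4? no. Sum: -1
Gen 5: crossing 1x3. Both 3&4? no. Sum: -1
Gen 6: crossing 3x1. Both 3&4? no. Sum: -1
Gen 7: crossing 2x1. Both 3&4? no. Sum: -1
Gen 8: crossing 2x3. Both 3&4? no. Sum: -1
Gen 9: crossing 4x1. Both 3&4? no. Sum: -1
Gen 10: 4 under 3. Both 3&4? yes. Contrib: +1. Sum: 0
Gen 11: crossing 4x2. Both 3&4? no. Sum: 0
Gen 12: crossing 4x5. Both 3&4? no. Sum: 0

Answer: 0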